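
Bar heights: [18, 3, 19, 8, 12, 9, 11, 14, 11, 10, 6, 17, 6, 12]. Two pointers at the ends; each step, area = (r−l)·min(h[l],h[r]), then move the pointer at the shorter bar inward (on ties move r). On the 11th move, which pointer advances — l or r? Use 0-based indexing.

r

l=0 r=13: min(18,12)*13=156 best=156 *, r--
l=0 r=12: min(18,6)*12=72 best=156, r--
l=0 r=11: min(18,17)*11=187 best=187 *, r--
l=0 r=10: min(18,6)*10=60 best=187, r--
l=0 r=9: min(18,10)*9=90 best=187, r--
l=0 r=8: min(18,11)*8=88 best=187, r--
l=0 r=7: min(18,14)*7=98 best=187, r--
l=0 r=6: min(18,11)*6=66 best=187, r--
l=0 r=5: min(18,9)*5=45 best=187, r--
l=0 r=4: min(18,12)*4=48 best=187, r--
l=0 r=3: min(18,8)*3=24 best=187, r--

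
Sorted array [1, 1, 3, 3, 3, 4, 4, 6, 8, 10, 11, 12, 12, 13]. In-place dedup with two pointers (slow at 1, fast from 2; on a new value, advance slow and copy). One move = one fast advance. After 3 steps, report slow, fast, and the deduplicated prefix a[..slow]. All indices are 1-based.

slow=2, fast=5, prefix=[1, 3]

(s=1,f=2) a[fast]=1=a[slow] dup → fast++
(s=1,f=3) a[fast]=3≠a[slow]=1 write a[2]=3 → slow++,fast++
(s=2,f=4) a[fast]=3=a[slow] dup → fast++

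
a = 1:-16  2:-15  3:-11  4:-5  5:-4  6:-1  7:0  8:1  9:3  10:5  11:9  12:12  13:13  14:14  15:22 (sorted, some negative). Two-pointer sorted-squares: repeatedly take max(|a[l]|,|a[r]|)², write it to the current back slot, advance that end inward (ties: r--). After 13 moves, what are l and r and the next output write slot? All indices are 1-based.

[1,15] |-16|<=|22| out[15]=484 → r--
[1,14] |-16|>|14| out[14]=256 → l++
[2,14] |-15|>|14| out[13]=225 → l++
[3,14] |-11|<=|14| out[12]=196 → r--
[3,13] |-11|<=|13| out[11]=169 → r--
[3,12] |-11|<=|12| out[10]=144 → r--
[3,11] |-11|>|9| out[9]=121 → l++
[4,11] |-5|<=|9| out[8]=81 → r--
[4,10] |-5|<=|5| out[7]=25 → r--
[4,9] |-5|>|3| out[6]=25 → l++
[5,9] |-4|>|3| out[5]=16 → l++
[6,9] |-1|<=|3| out[4]=9 → r--
[6,8] |-1|<=|1| out[3]=1 → r--

l=6, r=7, next write slot=2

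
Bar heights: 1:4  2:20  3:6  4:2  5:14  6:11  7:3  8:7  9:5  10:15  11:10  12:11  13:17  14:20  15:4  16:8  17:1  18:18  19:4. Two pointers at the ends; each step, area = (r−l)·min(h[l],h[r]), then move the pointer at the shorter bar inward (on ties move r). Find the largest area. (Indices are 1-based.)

[1,19] min(4,4)*18=72 best=72 * → r--
[1,18] min(4,18)*17=68 best=72 → l++
[2,18] min(20,18)*16=288 best=288 * → r--
[2,17] min(20,1)*15=15 best=288 → r--
[2,16] min(20,8)*14=112 best=288 → r--
[2,15] min(20,4)*13=52 best=288 → r--
[2,14] min(20,20)*12=240 best=288 → r--
[2,13] min(20,17)*11=187 best=288 → r--
[2,12] min(20,11)*10=110 best=288 → r--
[2,11] min(20,10)*9=90 best=288 → r--
[2,10] min(20,15)*8=120 best=288 → r--
[2,9] min(20,5)*7=35 best=288 → r--
[2,8] min(20,7)*6=42 best=288 → r--
[2,7] min(20,3)*5=15 best=288 → r--
[2,6] min(20,11)*4=44 best=288 → r--
[2,5] min(20,14)*3=42 best=288 → r--
[2,4] min(20,2)*2=4 best=288 → r--
[2,3] min(20,6)*1=6 best=288 → r--

max area = 288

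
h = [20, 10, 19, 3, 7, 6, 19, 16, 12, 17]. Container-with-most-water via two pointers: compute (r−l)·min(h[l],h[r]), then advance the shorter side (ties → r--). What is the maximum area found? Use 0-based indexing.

[0,9] min(20,17)*9=153 best=153 * → r--
[0,8] min(20,12)*8=96 best=153 → r--
[0,7] min(20,16)*7=112 best=153 → r--
[0,6] min(20,19)*6=114 best=153 → r--
[0,5] min(20,6)*5=30 best=153 → r--
[0,4] min(20,7)*4=28 best=153 → r--
[0,3] min(20,3)*3=9 best=153 → r--
[0,2] min(20,19)*2=38 best=153 → r--
[0,1] min(20,10)*1=10 best=153 → r--

max area = 153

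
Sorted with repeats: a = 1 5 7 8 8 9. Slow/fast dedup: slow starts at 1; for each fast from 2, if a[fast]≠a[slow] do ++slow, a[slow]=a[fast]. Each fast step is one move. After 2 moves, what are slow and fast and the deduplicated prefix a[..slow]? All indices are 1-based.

(s=1,f=2) a[fast]=5≠a[slow]=1 write a[2]=5 → slow++,fast++
(s=2,f=3) a[fast]=7≠a[slow]=5 write a[3]=7 → slow++,fast++

slow=3, fast=4, prefix=[1, 5, 7]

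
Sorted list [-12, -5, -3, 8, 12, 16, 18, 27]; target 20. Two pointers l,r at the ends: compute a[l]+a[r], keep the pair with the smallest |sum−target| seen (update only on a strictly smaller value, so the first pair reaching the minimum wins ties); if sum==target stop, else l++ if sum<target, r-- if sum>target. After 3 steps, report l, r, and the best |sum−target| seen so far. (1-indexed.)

l=3, r=7, best |Δ|=2

[1,8] -12+27=15 d=5 * → l++
[2,8] -5+27=22 d=2 * → r--
[2,7] -5+18=13 d=7 → l++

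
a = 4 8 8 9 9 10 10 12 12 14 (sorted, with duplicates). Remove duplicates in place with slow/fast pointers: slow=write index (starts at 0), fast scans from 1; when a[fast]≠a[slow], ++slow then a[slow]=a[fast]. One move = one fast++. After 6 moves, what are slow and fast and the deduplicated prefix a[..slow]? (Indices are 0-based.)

slow=3, fast=7, prefix=[4, 8, 9, 10]

slow=0 fast=1: a[fast]=8≠a[slow]=4 write a[1]=8, slow++,fast++
slow=1 fast=2: a[fast]=8=a[slow] dup, fast++
slow=1 fast=3: a[fast]=9≠a[slow]=8 write a[2]=9, slow++,fast++
slow=2 fast=4: a[fast]=9=a[slow] dup, fast++
slow=2 fast=5: a[fast]=10≠a[slow]=9 write a[3]=10, slow++,fast++
slow=3 fast=6: a[fast]=10=a[slow] dup, fast++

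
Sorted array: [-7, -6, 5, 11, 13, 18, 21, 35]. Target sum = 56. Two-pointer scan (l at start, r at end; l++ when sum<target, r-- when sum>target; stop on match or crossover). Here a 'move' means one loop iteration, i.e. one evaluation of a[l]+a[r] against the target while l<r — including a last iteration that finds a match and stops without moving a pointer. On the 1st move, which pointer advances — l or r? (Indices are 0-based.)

[0,7] -7+35=28 <56 → l++

l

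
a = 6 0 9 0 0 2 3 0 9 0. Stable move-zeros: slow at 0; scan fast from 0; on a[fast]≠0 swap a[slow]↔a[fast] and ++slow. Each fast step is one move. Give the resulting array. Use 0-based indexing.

[6, 9, 2, 3, 9, 0, 0, 0, 0, 0]

slow=0 fast=0: a[fast]=6≠0 swap→a[0]=6, slow++,fast++
slow=1 fast=1: a[fast]=0, fast++
slow=1 fast=2: a[fast]=9≠0 swap→a[1]=9, slow++,fast++
slow=2 fast=3: a[fast]=0, fast++
slow=2 fast=4: a[fast]=0, fast++
slow=2 fast=5: a[fast]=2≠0 swap→a[2]=2, slow++,fast++
slow=3 fast=6: a[fast]=3≠0 swap→a[3]=3, slow++,fast++
slow=4 fast=7: a[fast]=0, fast++
slow=4 fast=8: a[fast]=9≠0 swap→a[4]=9, slow++,fast++
slow=5 fast=9: a[fast]=0, fast++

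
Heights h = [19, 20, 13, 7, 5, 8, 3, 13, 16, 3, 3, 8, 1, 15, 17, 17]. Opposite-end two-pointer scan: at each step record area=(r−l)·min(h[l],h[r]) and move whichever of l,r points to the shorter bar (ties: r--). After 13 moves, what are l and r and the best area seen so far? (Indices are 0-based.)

l=0, r=2, best area=255

[0,15] min(19,17)*15=255 best=255 * → r--
[0,14] min(19,17)*14=238 best=255 → r--
[0,13] min(19,15)*13=195 best=255 → r--
[0,12] min(19,1)*12=12 best=255 → r--
[0,11] min(19,8)*11=88 best=255 → r--
[0,10] min(19,3)*10=30 best=255 → r--
[0,9] min(19,3)*9=27 best=255 → r--
[0,8] min(19,16)*8=128 best=255 → r--
[0,7] min(19,13)*7=91 best=255 → r--
[0,6] min(19,3)*6=18 best=255 → r--
[0,5] min(19,8)*5=40 best=255 → r--
[0,4] min(19,5)*4=20 best=255 → r--
[0,3] min(19,7)*3=21 best=255 → r--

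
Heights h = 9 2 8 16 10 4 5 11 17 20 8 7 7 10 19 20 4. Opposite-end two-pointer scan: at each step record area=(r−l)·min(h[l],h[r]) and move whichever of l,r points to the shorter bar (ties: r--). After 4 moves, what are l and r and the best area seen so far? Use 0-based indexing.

l=3, r=15, best area=135

l=0 r=16: min(9,4)*16=64 best=64 *, r--
l=0 r=15: min(9,20)*15=135 best=135 *, l++
l=1 r=15: min(2,20)*14=28 best=135, l++
l=2 r=15: min(8,20)*13=104 best=135, l++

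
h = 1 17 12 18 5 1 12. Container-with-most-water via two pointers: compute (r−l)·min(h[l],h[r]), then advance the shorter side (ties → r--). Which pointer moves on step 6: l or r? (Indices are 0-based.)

l=0 r=6: min(1,12)*6=6 best=6 *, l++
l=1 r=6: min(17,12)*5=60 best=60 *, r--
l=1 r=5: min(17,1)*4=4 best=60, r--
l=1 r=4: min(17,5)*3=15 best=60, r--
l=1 r=3: min(17,18)*2=34 best=60, l++
l=2 r=3: min(12,18)*1=12 best=60, l++

l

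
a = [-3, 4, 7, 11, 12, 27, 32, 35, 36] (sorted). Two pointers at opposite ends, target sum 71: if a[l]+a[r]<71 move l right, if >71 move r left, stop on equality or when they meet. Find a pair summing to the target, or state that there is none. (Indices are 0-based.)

[0,8] -3+36=33 <71 → l++
[1,8] 4+36=40 <71 → l++
[2,8] 7+36=43 <71 → l++
[3,8] 11+36=47 <71 → l++
[4,8] 12+36=48 <71 → l++
[5,8] 27+36=63 <71 → l++
[6,8] 32+36=68 <71 → l++
[7,8] 35+36=71 → found

(35, 36)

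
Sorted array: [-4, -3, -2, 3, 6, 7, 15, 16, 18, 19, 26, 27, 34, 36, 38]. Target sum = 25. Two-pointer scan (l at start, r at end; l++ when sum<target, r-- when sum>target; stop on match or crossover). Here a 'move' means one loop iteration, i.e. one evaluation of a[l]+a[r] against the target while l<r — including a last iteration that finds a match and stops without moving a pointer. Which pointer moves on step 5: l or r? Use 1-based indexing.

l

l=1 r=15: -4+38=34 >25, r--
l=1 r=14: -4+36=32 >25, r--
l=1 r=13: -4+34=30 >25, r--
l=1 r=12: -4+27=23 <25, l++
l=2 r=12: -3+27=24 <25, l++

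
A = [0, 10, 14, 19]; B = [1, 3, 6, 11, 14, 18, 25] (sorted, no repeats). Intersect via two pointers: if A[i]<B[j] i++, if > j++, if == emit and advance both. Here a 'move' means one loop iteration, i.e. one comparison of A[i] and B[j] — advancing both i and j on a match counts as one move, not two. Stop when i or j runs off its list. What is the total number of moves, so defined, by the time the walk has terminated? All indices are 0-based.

[i=0,j=0] 0<1 → i++
[i=1,j=0] 10>1 → j++
[i=1,j=1] 10>3 → j++
[i=1,j=2] 10>6 → j++
[i=1,j=3] 10<11 → i++
[i=2,j=3] 14>11 → j++
[i=2,j=4] 14==14 emit → i++,j++
[i=3,j=5] 19>18 → j++
[i=3,j=6] 19<25 → i++

9 moves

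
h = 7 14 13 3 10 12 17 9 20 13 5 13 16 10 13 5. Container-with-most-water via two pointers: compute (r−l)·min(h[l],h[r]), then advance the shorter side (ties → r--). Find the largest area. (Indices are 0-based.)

[0,15] min(7,5)*15=75 best=75 * → r--
[0,14] min(7,13)*14=98 best=98 * → l++
[1,14] min(14,13)*13=169 best=169 * → r--
[1,13] min(14,10)*12=120 best=169 → r--
[1,12] min(14,16)*11=154 best=169 → l++
[2,12] min(13,16)*10=130 best=169 → l++
[3,12] min(3,16)*9=27 best=169 → l++
[4,12] min(10,16)*8=80 best=169 → l++
[5,12] min(12,16)*7=84 best=169 → l++
[6,12] min(17,16)*6=96 best=169 → r--
[6,11] min(17,13)*5=65 best=169 → r--
[6,10] min(17,5)*4=20 best=169 → r--
[6,9] min(17,13)*3=39 best=169 → r--
[6,8] min(17,20)*2=34 best=169 → l++
[7,8] min(9,20)*1=9 best=169 → l++

max area = 169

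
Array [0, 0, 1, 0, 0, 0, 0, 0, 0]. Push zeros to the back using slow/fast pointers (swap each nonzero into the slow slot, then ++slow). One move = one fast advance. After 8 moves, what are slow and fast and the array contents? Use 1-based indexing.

(s=1,f=1) a[fast]=0 → fast++
(s=1,f=2) a[fast]=0 → fast++
(s=1,f=3) a[fast]=1≠0 swap→a[1]=1 → slow++,fast++
(s=2,f=4) a[fast]=0 → fast++
(s=2,f=5) a[fast]=0 → fast++
(s=2,f=6) a[fast]=0 → fast++
(s=2,f=7) a[fast]=0 → fast++
(s=2,f=8) a[fast]=0 → fast++

slow=2, fast=9, a=[1, 0, 0, 0, 0, 0, 0, 0, 0]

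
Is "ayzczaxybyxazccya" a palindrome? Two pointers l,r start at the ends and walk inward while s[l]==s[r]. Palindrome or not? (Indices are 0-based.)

l=0 r=16: 'a'=='a', l++,r--
l=1 r=15: 'y'=='y', l++,r--
l=2 r=14: 'z'!='c', stop

not a palindrome (mismatch at 2,14)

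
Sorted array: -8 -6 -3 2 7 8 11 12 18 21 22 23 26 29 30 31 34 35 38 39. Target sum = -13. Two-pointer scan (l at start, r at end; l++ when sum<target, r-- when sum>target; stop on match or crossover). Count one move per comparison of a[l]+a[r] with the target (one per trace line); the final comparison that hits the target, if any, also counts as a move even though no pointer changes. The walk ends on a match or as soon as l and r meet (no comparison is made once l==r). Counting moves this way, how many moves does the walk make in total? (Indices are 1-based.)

l=1 r=20: -8+39=31 >-13, r--
l=1 r=19: -8+38=30 >-13, r--
l=1 r=18: -8+35=27 >-13, r--
l=1 r=17: -8+34=26 >-13, r--
l=1 r=16: -8+31=23 >-13, r--
l=1 r=15: -8+30=22 >-13, r--
l=1 r=14: -8+29=21 >-13, r--
l=1 r=13: -8+26=18 >-13, r--
l=1 r=12: -8+23=15 >-13, r--
l=1 r=11: -8+22=14 >-13, r--
l=1 r=10: -8+21=13 >-13, r--
l=1 r=9: -8+18=10 >-13, r--
l=1 r=8: -8+12=4 >-13, r--
l=1 r=7: -8+11=3 >-13, r--
l=1 r=6: -8+8=0 >-13, r--
l=1 r=5: -8+7=-1 >-13, r--
l=1 r=4: -8+2=-6 >-13, r--
l=1 r=3: -8+-3=-11 >-13, r--
l=1 r=2: -8+-6=-14 <-13, l++

19 moves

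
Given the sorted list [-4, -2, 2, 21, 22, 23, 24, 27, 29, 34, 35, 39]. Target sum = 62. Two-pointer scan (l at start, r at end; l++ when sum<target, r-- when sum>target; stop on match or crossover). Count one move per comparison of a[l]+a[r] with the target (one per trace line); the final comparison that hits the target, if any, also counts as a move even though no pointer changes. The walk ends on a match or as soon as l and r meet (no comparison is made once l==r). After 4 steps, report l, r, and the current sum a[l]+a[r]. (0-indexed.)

l=4, r=11, sum=61

[0,11] -4+39=35 <62 → l++
[1,11] -2+39=37 <62 → l++
[2,11] 2+39=41 <62 → l++
[3,11] 21+39=60 <62 → l++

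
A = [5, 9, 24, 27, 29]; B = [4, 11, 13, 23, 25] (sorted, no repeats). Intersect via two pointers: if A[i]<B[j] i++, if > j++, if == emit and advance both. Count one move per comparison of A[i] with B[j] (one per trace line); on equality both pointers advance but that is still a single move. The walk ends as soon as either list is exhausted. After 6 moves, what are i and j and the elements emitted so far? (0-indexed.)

i=2, j=4, emitted=[]

i=0 j=0: 5>4, j++
i=0 j=1: 5<11, i++
i=1 j=1: 9<11, i++
i=2 j=1: 24>11, j++
i=2 j=2: 24>13, j++
i=2 j=3: 24>23, j++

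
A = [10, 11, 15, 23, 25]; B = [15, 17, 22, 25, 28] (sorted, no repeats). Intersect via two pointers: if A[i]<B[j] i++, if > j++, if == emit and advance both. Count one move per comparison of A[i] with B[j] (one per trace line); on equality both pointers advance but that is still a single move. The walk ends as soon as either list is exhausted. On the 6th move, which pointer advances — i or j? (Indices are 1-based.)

[i=1,j=1] 10<15 → i++
[i=2,j=1] 11<15 → i++
[i=3,j=1] 15==15 emit → i++,j++
[i=4,j=2] 23>17 → j++
[i=4,j=3] 23>22 → j++
[i=4,j=4] 23<25 → i++

i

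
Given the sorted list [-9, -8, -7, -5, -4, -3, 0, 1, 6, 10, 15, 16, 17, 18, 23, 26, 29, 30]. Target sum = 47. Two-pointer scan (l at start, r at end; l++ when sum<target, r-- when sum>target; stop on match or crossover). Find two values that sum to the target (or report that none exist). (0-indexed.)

(17, 30)

l=0 r=17: -9+30=21 <47, l++
l=1 r=17: -8+30=22 <47, l++
l=2 r=17: -7+30=23 <47, l++
l=3 r=17: -5+30=25 <47, l++
l=4 r=17: -4+30=26 <47, l++
l=5 r=17: -3+30=27 <47, l++
l=6 r=17: 0+30=30 <47, l++
l=7 r=17: 1+30=31 <47, l++
l=8 r=17: 6+30=36 <47, l++
l=9 r=17: 10+30=40 <47, l++
l=10 r=17: 15+30=45 <47, l++
l=11 r=17: 16+30=46 <47, l++
l=12 r=17: 17+30=47, found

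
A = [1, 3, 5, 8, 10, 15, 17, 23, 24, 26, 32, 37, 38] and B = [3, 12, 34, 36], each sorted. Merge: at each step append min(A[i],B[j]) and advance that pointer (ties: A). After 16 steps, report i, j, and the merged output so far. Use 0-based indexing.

i=12, j=4, merged so far=[1, 3, 3, 5, 8, 10, 12, 15, 17, 23, 24, 26, 32, 34, 36, 37]

[i=0,j=0] A[i]=1<=B[j]=3 take 1 → i++
[i=1,j=0] A[i]=3<=B[j]=3 take 3 → i++
[i=2,j=0] A[i]=5>B[j]=3 take 3 → j++
[i=2,j=1] A[i]=5<=B[j]=12 take 5 → i++
[i=3,j=1] A[i]=8<=B[j]=12 take 8 → i++
[i=4,j=1] A[i]=10<=B[j]=12 take 10 → i++
[i=5,j=1] A[i]=15>B[j]=12 take 12 → j++
[i=5,j=2] A[i]=15<=B[j]=34 take 15 → i++
[i=6,j=2] A[i]=17<=B[j]=34 take 17 → i++
[i=7,j=2] A[i]=23<=B[j]=34 take 23 → i++
[i=8,j=2] A[i]=24<=B[j]=34 take 24 → i++
[i=9,j=2] A[i]=26<=B[j]=34 take 26 → i++
[i=10,j=2] A[i]=32<=B[j]=34 take 32 → i++
[i=11,j=2] A[i]=37>B[j]=34 take 34 → j++
[i=11,j=3] A[i]=37>B[j]=36 take 36 → j++
[i=11,j=4] B done, take A[i]=37 → i++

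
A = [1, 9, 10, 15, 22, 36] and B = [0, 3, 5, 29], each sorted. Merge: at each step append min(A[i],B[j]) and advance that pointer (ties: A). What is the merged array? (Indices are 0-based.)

[0, 1, 3, 5, 9, 10, 15, 22, 29, 36]

i=0 j=0: A[i]=1>B[j]=0 take 0, j++
i=0 j=1: A[i]=1<=B[j]=3 take 1, i++
i=1 j=1: A[i]=9>B[j]=3 take 3, j++
i=1 j=2: A[i]=9>B[j]=5 take 5, j++
i=1 j=3: A[i]=9<=B[j]=29 take 9, i++
i=2 j=3: A[i]=10<=B[j]=29 take 10, i++
i=3 j=3: A[i]=15<=B[j]=29 take 15, i++
i=4 j=3: A[i]=22<=B[j]=29 take 22, i++
i=5 j=3: A[i]=36>B[j]=29 take 29, j++
i=5 j=4: B done, take A[i]=36, i++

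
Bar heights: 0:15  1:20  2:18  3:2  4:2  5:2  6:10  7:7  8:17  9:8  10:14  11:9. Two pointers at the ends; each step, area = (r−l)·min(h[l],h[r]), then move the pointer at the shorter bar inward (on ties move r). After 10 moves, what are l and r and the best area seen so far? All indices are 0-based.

l=1, r=2, best area=140

l=0 r=11: min(15,9)*11=99 best=99 *, r--
l=0 r=10: min(15,14)*10=140 best=140 *, r--
l=0 r=9: min(15,8)*9=72 best=140, r--
l=0 r=8: min(15,17)*8=120 best=140, l++
l=1 r=8: min(20,17)*7=119 best=140, r--
l=1 r=7: min(20,7)*6=42 best=140, r--
l=1 r=6: min(20,10)*5=50 best=140, r--
l=1 r=5: min(20,2)*4=8 best=140, r--
l=1 r=4: min(20,2)*3=6 best=140, r--
l=1 r=3: min(20,2)*2=4 best=140, r--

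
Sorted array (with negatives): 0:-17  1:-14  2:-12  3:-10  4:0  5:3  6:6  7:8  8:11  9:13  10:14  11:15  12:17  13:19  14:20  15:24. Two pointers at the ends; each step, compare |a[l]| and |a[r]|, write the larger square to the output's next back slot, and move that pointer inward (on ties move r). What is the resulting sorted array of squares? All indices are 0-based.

[0,15] |-17|<=|24| out[15]=576 → r--
[0,14] |-17|<=|20| out[14]=400 → r--
[0,13] |-17|<=|19| out[13]=361 → r--
[0,12] |-17|<=|17| out[12]=289 → r--
[0,11] |-17|>|15| out[11]=289 → l++
[1,11] |-14|<=|15| out[10]=225 → r--
[1,10] |-14|<=|14| out[9]=196 → r--
[1,9] |-14|>|13| out[8]=196 → l++
[2,9] |-12|<=|13| out[7]=169 → r--
[2,8] |-12|>|11| out[6]=144 → l++
[3,8] |-10|<=|11| out[5]=121 → r--
[3,7] |-10|>|8| out[4]=100 → l++
[4,7] |0|<=|8| out[3]=64 → r--
[4,6] |0|<=|6| out[2]=36 → r--
[4,5] |0|<=|3| out[1]=9 → r--
[4,4] |0|<=|0| out[0]=0 → r--

[0, 9, 36, 64, 100, 121, 144, 169, 196, 196, 225, 289, 289, 361, 400, 576]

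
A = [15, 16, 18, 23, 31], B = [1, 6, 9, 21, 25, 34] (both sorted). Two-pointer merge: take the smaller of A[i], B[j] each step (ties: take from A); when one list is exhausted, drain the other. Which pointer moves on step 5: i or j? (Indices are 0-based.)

i

i=0 j=0: A[i]=15>B[j]=1 take 1, j++
i=0 j=1: A[i]=15>B[j]=6 take 6, j++
i=0 j=2: A[i]=15>B[j]=9 take 9, j++
i=0 j=3: A[i]=15<=B[j]=21 take 15, i++
i=1 j=3: A[i]=16<=B[j]=21 take 16, i++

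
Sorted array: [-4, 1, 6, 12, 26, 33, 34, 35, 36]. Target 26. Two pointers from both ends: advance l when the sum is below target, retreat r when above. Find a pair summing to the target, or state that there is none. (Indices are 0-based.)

[0,8] -4+36=32 >26 → r--
[0,7] -4+35=31 >26 → r--
[0,6] -4+34=30 >26 → r--
[0,5] -4+33=29 >26 → r--
[0,4] -4+26=22 <26 → l++
[1,4] 1+26=27 >26 → r--
[1,3] 1+12=13 <26 → l++
[2,3] 6+12=18 <26 → l++

no pair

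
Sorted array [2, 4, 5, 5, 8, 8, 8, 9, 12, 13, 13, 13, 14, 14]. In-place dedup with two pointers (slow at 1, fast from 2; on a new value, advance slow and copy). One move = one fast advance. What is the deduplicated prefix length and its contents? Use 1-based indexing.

(s=1,f=2) a[fast]=4≠a[slow]=2 write a[2]=4 → slow++,fast++
(s=2,f=3) a[fast]=5≠a[slow]=4 write a[3]=5 → slow++,fast++
(s=3,f=4) a[fast]=5=a[slow] dup → fast++
(s=3,f=5) a[fast]=8≠a[slow]=5 write a[4]=8 → slow++,fast++
(s=4,f=6) a[fast]=8=a[slow] dup → fast++
(s=4,f=7) a[fast]=8=a[slow] dup → fast++
(s=4,f=8) a[fast]=9≠a[slow]=8 write a[5]=9 → slow++,fast++
(s=5,f=9) a[fast]=12≠a[slow]=9 write a[6]=12 → slow++,fast++
(s=6,f=10) a[fast]=13≠a[slow]=12 write a[7]=13 → slow++,fast++
(s=7,f=11) a[fast]=13=a[slow] dup → fast++
(s=7,f=12) a[fast]=13=a[slow] dup → fast++
(s=7,f=13) a[fast]=14≠a[slow]=13 write a[8]=14 → slow++,fast++
(s=8,f=14) a[fast]=14=a[slow] dup → fast++

length 8; prefix = [2, 4, 5, 8, 9, 12, 13, 14]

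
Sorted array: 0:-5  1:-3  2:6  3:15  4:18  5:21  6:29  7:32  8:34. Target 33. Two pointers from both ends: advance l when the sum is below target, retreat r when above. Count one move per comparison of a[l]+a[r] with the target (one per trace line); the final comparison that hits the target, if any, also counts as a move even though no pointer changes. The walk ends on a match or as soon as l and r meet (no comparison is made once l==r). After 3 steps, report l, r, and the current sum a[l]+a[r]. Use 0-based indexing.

l=2, r=7, sum=38

l=0 r=8: -5+34=29 <33, l++
l=1 r=8: -3+34=31 <33, l++
l=2 r=8: 6+34=40 >33, r--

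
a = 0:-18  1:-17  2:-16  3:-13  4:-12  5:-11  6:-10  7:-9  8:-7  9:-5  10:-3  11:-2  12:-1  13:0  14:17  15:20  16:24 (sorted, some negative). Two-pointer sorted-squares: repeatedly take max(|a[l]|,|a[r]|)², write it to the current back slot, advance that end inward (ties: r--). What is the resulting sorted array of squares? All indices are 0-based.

[0, 1, 4, 9, 25, 49, 81, 100, 121, 144, 169, 256, 289, 289, 324, 400, 576]

l=0 r=16: |-18|<=|24| out[16]=576, r--
l=0 r=15: |-18|<=|20| out[15]=400, r--
l=0 r=14: |-18|>|17| out[14]=324, l++
l=1 r=14: |-17|<=|17| out[13]=289, r--
l=1 r=13: |-17|>|0| out[12]=289, l++
l=2 r=13: |-16|>|0| out[11]=256, l++
l=3 r=13: |-13|>|0| out[10]=169, l++
l=4 r=13: |-12|>|0| out[9]=144, l++
l=5 r=13: |-11|>|0| out[8]=121, l++
l=6 r=13: |-10|>|0| out[7]=100, l++
l=7 r=13: |-9|>|0| out[6]=81, l++
l=8 r=13: |-7|>|0| out[5]=49, l++
l=9 r=13: |-5|>|0| out[4]=25, l++
l=10 r=13: |-3|>|0| out[3]=9, l++
l=11 r=13: |-2|>|0| out[2]=4, l++
l=12 r=13: |-1|>|0| out[1]=1, l++
l=13 r=13: |0|<=|0| out[0]=0, r--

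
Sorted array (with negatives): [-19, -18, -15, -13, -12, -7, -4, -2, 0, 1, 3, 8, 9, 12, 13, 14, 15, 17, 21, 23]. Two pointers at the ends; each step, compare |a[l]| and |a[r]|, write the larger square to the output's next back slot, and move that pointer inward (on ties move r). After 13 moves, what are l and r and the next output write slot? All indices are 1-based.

l=6, r=12, next write slot=7

l=1 r=20: |-19|<=|23| out[20]=529, r--
l=1 r=19: |-19|<=|21| out[19]=441, r--
l=1 r=18: |-19|>|17| out[18]=361, l++
l=2 r=18: |-18|>|17| out[17]=324, l++
l=3 r=18: |-15|<=|17| out[16]=289, r--
l=3 r=17: |-15|<=|15| out[15]=225, r--
l=3 r=16: |-15|>|14| out[14]=225, l++
l=4 r=16: |-13|<=|14| out[13]=196, r--
l=4 r=15: |-13|<=|13| out[12]=169, r--
l=4 r=14: |-13|>|12| out[11]=169, l++
l=5 r=14: |-12|<=|12| out[10]=144, r--
l=5 r=13: |-12|>|9| out[9]=144, l++
l=6 r=13: |-7|<=|9| out[8]=81, r--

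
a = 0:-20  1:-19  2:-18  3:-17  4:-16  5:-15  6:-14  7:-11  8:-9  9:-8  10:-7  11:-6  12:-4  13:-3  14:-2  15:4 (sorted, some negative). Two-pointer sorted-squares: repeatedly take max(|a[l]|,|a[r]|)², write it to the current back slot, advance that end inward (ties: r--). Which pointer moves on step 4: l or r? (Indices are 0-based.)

l

l=0 r=15: |-20|>|4| out[15]=400, l++
l=1 r=15: |-19|>|4| out[14]=361, l++
l=2 r=15: |-18|>|4| out[13]=324, l++
l=3 r=15: |-17|>|4| out[12]=289, l++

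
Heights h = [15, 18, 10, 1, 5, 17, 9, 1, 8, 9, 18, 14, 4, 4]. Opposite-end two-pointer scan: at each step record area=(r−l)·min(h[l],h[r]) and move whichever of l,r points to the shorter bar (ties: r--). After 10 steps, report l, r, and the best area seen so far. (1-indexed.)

l=1 r=14: min(15,4)*13=52 best=52 *, r--
l=1 r=13: min(15,4)*12=48 best=52, r--
l=1 r=12: min(15,14)*11=154 best=154 *, r--
l=1 r=11: min(15,18)*10=150 best=154, l++
l=2 r=11: min(18,18)*9=162 best=162 *, r--
l=2 r=10: min(18,9)*8=72 best=162, r--
l=2 r=9: min(18,8)*7=56 best=162, r--
l=2 r=8: min(18,1)*6=6 best=162, r--
l=2 r=7: min(18,9)*5=45 best=162, r--
l=2 r=6: min(18,17)*4=68 best=162, r--

l=2, r=5, best area=162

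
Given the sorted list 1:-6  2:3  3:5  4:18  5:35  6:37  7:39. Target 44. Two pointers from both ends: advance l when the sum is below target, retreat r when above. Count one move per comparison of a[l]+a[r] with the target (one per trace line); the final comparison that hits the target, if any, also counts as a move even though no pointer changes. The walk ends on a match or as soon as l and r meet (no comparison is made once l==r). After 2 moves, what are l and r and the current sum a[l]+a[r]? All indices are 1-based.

[1,7] -6+39=33 <44 → l++
[2,7] 3+39=42 <44 → l++

l=3, r=7, sum=44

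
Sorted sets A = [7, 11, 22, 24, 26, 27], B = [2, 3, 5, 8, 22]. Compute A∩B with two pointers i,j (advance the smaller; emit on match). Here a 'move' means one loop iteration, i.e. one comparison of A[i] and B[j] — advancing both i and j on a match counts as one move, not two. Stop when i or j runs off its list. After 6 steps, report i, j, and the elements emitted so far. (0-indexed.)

[i=0,j=0] 7>2 → j++
[i=0,j=1] 7>3 → j++
[i=0,j=2] 7>5 → j++
[i=0,j=3] 7<8 → i++
[i=1,j=3] 11>8 → j++
[i=1,j=4] 11<22 → i++

i=2, j=4, emitted=[]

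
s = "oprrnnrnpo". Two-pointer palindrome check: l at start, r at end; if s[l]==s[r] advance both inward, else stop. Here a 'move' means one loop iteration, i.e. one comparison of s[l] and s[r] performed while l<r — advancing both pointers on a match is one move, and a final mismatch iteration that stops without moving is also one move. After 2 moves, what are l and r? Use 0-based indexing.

l=2, r=7

l=0 r=9: 'o'=='o', l++,r--
l=1 r=8: 'p'=='p', l++,r--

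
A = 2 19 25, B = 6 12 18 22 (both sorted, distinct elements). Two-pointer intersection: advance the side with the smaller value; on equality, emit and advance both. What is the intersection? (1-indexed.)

intersection = []

i=1 j=1: 2<6, i++
i=2 j=1: 19>6, j++
i=2 j=2: 19>12, j++
i=2 j=3: 19>18, j++
i=2 j=4: 19<22, i++
i=3 j=4: 25>22, j++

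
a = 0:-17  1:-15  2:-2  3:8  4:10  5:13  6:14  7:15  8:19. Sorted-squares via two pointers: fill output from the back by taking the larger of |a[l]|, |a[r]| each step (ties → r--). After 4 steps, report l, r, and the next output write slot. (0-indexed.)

[0,8] |-17|<=|19| out[8]=361 → r--
[0,7] |-17|>|15| out[7]=289 → l++
[1,7] |-15|<=|15| out[6]=225 → r--
[1,6] |-15|>|14| out[5]=225 → l++

l=2, r=6, next write slot=4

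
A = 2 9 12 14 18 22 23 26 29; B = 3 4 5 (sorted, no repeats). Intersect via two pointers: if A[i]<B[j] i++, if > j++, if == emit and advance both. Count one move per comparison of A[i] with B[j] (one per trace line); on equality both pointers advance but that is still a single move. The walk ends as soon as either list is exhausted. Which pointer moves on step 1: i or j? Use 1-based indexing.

i=1 j=1: 2<3, i++

i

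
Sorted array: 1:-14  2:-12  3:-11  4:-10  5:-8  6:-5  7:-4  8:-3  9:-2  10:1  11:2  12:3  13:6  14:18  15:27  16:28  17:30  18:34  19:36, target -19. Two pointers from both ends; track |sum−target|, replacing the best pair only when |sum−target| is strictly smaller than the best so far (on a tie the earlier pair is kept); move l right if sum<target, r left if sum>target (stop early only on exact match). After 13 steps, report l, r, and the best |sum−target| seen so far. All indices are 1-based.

l=1 r=19: -14+36=22 d=41 *, r--
l=1 r=18: -14+34=20 d=39 *, r--
l=1 r=17: -14+30=16 d=35 *, r--
l=1 r=16: -14+28=14 d=33 *, r--
l=1 r=15: -14+27=13 d=32 *, r--
l=1 r=14: -14+18=4 d=23 *, r--
l=1 r=13: -14+6=-8 d=11 *, r--
l=1 r=12: -14+3=-11 d=8 *, r--
l=1 r=11: -14+2=-12 d=7 *, r--
l=1 r=10: -14+1=-13 d=6 *, r--
l=1 r=9: -14+-2=-16 d=3 *, r--
l=1 r=8: -14+-3=-17 d=2 *, r--
l=1 r=7: -14+-4=-18 d=1 *, r--

l=1, r=6, best |Δ|=1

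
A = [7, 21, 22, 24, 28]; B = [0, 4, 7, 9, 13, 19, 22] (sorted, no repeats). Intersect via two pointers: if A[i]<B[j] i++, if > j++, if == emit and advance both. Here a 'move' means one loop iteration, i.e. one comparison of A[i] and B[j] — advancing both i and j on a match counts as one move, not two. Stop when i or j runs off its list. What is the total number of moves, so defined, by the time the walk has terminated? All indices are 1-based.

8 moves

i=1 j=1: 7>0, j++
i=1 j=2: 7>4, j++
i=1 j=3: 7==7 emit, i++,j++
i=2 j=4: 21>9, j++
i=2 j=5: 21>13, j++
i=2 j=6: 21>19, j++
i=2 j=7: 21<22, i++
i=3 j=7: 22==22 emit, i++,j++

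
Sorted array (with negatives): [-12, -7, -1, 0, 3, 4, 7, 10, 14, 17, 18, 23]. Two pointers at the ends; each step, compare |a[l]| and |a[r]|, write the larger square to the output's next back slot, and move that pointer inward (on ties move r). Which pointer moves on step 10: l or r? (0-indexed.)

[0,11] |-12|<=|23| out[11]=529 → r--
[0,10] |-12|<=|18| out[10]=324 → r--
[0,9] |-12|<=|17| out[9]=289 → r--
[0,8] |-12|<=|14| out[8]=196 → r--
[0,7] |-12|>|10| out[7]=144 → l++
[1,7] |-7|<=|10| out[6]=100 → r--
[1,6] |-7|<=|7| out[5]=49 → r--
[1,5] |-7|>|4| out[4]=49 → l++
[2,5] |-1|<=|4| out[3]=16 → r--
[2,4] |-1|<=|3| out[2]=9 → r--

r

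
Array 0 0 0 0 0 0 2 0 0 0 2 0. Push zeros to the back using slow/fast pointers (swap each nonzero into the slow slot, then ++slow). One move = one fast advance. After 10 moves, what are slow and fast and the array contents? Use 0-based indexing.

slow=1, fast=10, a=[2, 0, 0, 0, 0, 0, 0, 0, 0, 0, 2, 0]

(s=0,f=0) a[fast]=0 → fast++
(s=0,f=1) a[fast]=0 → fast++
(s=0,f=2) a[fast]=0 → fast++
(s=0,f=3) a[fast]=0 → fast++
(s=0,f=4) a[fast]=0 → fast++
(s=0,f=5) a[fast]=0 → fast++
(s=0,f=6) a[fast]=2≠0 swap→a[0]=2 → slow++,fast++
(s=1,f=7) a[fast]=0 → fast++
(s=1,f=8) a[fast]=0 → fast++
(s=1,f=9) a[fast]=0 → fast++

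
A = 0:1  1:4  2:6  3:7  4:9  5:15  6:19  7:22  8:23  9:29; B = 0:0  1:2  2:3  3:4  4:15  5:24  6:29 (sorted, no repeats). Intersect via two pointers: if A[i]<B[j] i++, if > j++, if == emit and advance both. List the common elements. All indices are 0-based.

intersection = [4, 15, 29]

i=0 j=0: 1>0, j++
i=0 j=1: 1<2, i++
i=1 j=1: 4>2, j++
i=1 j=2: 4>3, j++
i=1 j=3: 4==4 emit, i++,j++
i=2 j=4: 6<15, i++
i=3 j=4: 7<15, i++
i=4 j=4: 9<15, i++
i=5 j=4: 15==15 emit, i++,j++
i=6 j=5: 19<24, i++
i=7 j=5: 22<24, i++
i=8 j=5: 23<24, i++
i=9 j=5: 29>24, j++
i=9 j=6: 29==29 emit, i++,j++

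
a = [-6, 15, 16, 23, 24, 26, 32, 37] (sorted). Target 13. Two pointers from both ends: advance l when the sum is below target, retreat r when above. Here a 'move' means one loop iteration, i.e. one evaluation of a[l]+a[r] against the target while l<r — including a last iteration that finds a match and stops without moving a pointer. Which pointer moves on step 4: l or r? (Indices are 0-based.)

r

[0,7] -6+37=31 >13 → r--
[0,6] -6+32=26 >13 → r--
[0,5] -6+26=20 >13 → r--
[0,4] -6+24=18 >13 → r--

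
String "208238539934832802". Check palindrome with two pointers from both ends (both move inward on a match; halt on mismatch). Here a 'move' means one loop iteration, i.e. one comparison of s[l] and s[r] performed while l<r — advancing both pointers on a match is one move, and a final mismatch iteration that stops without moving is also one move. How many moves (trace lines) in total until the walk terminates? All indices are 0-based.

l=0 r=17: '2'=='2', l++,r--
l=1 r=16: '0'=='0', l++,r--
l=2 r=15: '8'=='8', l++,r--
l=3 r=14: '2'=='2', l++,r--
l=4 r=13: '3'=='3', l++,r--
l=5 r=12: '8'=='8', l++,r--
l=6 r=11: '5'!='4', stop

7 moves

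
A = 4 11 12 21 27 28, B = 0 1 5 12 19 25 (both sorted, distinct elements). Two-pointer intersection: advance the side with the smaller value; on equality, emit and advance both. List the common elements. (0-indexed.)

intersection = [12]

i=0 j=0: 4>0, j++
i=0 j=1: 4>1, j++
i=0 j=2: 4<5, i++
i=1 j=2: 11>5, j++
i=1 j=3: 11<12, i++
i=2 j=3: 12==12 emit, i++,j++
i=3 j=4: 21>19, j++
i=3 j=5: 21<25, i++
i=4 j=5: 27>25, j++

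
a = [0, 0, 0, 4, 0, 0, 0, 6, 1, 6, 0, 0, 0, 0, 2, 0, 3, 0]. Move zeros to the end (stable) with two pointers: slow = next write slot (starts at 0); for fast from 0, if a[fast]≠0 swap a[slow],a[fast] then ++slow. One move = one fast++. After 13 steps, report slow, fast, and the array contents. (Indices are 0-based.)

(s=0,f=0) a[fast]=0 → fast++
(s=0,f=1) a[fast]=0 → fast++
(s=0,f=2) a[fast]=0 → fast++
(s=0,f=3) a[fast]=4≠0 swap→a[0]=4 → slow++,fast++
(s=1,f=4) a[fast]=0 → fast++
(s=1,f=5) a[fast]=0 → fast++
(s=1,f=6) a[fast]=0 → fast++
(s=1,f=7) a[fast]=6≠0 swap→a[1]=6 → slow++,fast++
(s=2,f=8) a[fast]=1≠0 swap→a[2]=1 → slow++,fast++
(s=3,f=9) a[fast]=6≠0 swap→a[3]=6 → slow++,fast++
(s=4,f=10) a[fast]=0 → fast++
(s=4,f=11) a[fast]=0 → fast++
(s=4,f=12) a[fast]=0 → fast++

slow=4, fast=13, a=[4, 6, 1, 6, 0, 0, 0, 0, 0, 0, 0, 0, 0, 0, 2, 0, 3, 0]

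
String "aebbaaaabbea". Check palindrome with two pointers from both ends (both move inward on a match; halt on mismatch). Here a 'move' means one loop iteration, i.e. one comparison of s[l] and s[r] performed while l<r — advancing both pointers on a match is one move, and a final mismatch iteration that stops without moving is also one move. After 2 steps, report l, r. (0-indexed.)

l=2, r=9

[0,11] 'a'=='a' → l++,r--
[1,10] 'e'=='e' → l++,r--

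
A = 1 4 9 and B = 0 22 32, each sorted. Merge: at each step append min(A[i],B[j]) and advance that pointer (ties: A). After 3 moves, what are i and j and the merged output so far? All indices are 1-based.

i=3, j=2, merged so far=[0, 1, 4]

[i=1,j=1] A[i]=1>B[j]=0 take 0 → j++
[i=1,j=2] A[i]=1<=B[j]=22 take 1 → i++
[i=2,j=2] A[i]=4<=B[j]=22 take 4 → i++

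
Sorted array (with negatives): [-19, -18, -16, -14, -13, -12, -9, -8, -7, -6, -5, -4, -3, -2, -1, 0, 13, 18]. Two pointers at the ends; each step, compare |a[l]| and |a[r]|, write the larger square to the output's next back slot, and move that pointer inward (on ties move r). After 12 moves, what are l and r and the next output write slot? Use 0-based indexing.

l=10, r=15, next write slot=5

l=0 r=17: |-19|>|18| out[17]=361, l++
l=1 r=17: |-18|<=|18| out[16]=324, r--
l=1 r=16: |-18|>|13| out[15]=324, l++
l=2 r=16: |-16|>|13| out[14]=256, l++
l=3 r=16: |-14|>|13| out[13]=196, l++
l=4 r=16: |-13|<=|13| out[12]=169, r--
l=4 r=15: |-13|>|0| out[11]=169, l++
l=5 r=15: |-12|>|0| out[10]=144, l++
l=6 r=15: |-9|>|0| out[9]=81, l++
l=7 r=15: |-8|>|0| out[8]=64, l++
l=8 r=15: |-7|>|0| out[7]=49, l++
l=9 r=15: |-6|>|0| out[6]=36, l++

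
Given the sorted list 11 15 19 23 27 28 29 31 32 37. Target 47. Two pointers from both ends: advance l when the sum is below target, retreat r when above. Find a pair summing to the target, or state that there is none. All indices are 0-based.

l=0 r=9: 11+37=48 >47, r--
l=0 r=8: 11+32=43 <47, l++
l=1 r=8: 15+32=47, found

(15, 32)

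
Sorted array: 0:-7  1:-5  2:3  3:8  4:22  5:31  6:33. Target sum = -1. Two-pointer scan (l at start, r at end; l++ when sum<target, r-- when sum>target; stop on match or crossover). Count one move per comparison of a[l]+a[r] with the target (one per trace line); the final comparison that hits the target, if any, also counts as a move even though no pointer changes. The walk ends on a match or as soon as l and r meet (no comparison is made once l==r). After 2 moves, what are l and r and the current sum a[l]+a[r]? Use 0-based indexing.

l=0, r=4, sum=15

[0,6] -7+33=26 >-1 → r--
[0,5] -7+31=24 >-1 → r--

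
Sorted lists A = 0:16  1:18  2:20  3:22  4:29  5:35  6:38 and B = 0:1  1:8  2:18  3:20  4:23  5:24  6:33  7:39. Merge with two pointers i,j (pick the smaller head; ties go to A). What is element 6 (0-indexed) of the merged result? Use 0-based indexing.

merged[6] = 20

[i=0,j=0] A[i]=16>B[j]=1 take 1 → j++
[i=0,j=1] A[i]=16>B[j]=8 take 8 → j++
[i=0,j=2] A[i]=16<=B[j]=18 take 16 → i++
[i=1,j=2] A[i]=18<=B[j]=18 take 18 → i++
[i=2,j=2] A[i]=20>B[j]=18 take 18 → j++
[i=2,j=3] A[i]=20<=B[j]=20 take 20 → i++
[i=3,j=3] A[i]=22>B[j]=20 take 20 → j++
[i=3,j=4] A[i]=22<=B[j]=23 take 22 → i++
[i=4,j=4] A[i]=29>B[j]=23 take 23 → j++
[i=4,j=5] A[i]=29>B[j]=24 take 24 → j++
[i=4,j=6] A[i]=29<=B[j]=33 take 29 → i++
[i=5,j=6] A[i]=35>B[j]=33 take 33 → j++
[i=5,j=7] A[i]=35<=B[j]=39 take 35 → i++
[i=6,j=7] A[i]=38<=B[j]=39 take 38 → i++
[i=7,j=7] A done, take B[j]=39 → j++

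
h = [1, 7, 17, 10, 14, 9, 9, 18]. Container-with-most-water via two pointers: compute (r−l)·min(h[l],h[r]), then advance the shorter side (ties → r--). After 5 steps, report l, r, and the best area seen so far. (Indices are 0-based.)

l=0 r=7: min(1,18)*7=7 best=7 *, l++
l=1 r=7: min(7,18)*6=42 best=42 *, l++
l=2 r=7: min(17,18)*5=85 best=85 *, l++
l=3 r=7: min(10,18)*4=40 best=85, l++
l=4 r=7: min(14,18)*3=42 best=85, l++

l=5, r=7, best area=85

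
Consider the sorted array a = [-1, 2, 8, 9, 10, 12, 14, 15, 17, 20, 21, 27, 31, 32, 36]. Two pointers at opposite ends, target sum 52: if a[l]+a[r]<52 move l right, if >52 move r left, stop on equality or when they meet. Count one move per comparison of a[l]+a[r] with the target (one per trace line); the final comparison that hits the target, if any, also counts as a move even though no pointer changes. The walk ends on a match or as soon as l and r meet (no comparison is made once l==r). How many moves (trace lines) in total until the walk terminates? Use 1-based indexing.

[1,15] -1+36=35 <52 → l++
[2,15] 2+36=38 <52 → l++
[3,15] 8+36=44 <52 → l++
[4,15] 9+36=45 <52 → l++
[5,15] 10+36=46 <52 → l++
[6,15] 12+36=48 <52 → l++
[7,15] 14+36=50 <52 → l++
[8,15] 15+36=51 <52 → l++
[9,15] 17+36=53 >52 → r--
[9,14] 17+32=49 <52 → l++
[10,14] 20+32=52 → found

11 moves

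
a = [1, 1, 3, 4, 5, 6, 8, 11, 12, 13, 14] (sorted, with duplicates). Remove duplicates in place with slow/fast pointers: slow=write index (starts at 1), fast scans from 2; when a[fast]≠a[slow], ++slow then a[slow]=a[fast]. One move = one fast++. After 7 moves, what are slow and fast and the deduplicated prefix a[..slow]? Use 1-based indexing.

slow=7, fast=9, prefix=[1, 3, 4, 5, 6, 8, 11]

(s=1,f=2) a[fast]=1=a[slow] dup → fast++
(s=1,f=3) a[fast]=3≠a[slow]=1 write a[2]=3 → slow++,fast++
(s=2,f=4) a[fast]=4≠a[slow]=3 write a[3]=4 → slow++,fast++
(s=3,f=5) a[fast]=5≠a[slow]=4 write a[4]=5 → slow++,fast++
(s=4,f=6) a[fast]=6≠a[slow]=5 write a[5]=6 → slow++,fast++
(s=5,f=7) a[fast]=8≠a[slow]=6 write a[6]=8 → slow++,fast++
(s=6,f=8) a[fast]=11≠a[slow]=8 write a[7]=11 → slow++,fast++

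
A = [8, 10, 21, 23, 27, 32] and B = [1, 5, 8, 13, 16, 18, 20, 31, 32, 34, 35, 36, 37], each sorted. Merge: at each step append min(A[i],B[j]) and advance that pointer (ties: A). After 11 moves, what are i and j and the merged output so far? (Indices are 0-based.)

[i=0,j=0] A[i]=8>B[j]=1 take 1 → j++
[i=0,j=1] A[i]=8>B[j]=5 take 5 → j++
[i=0,j=2] A[i]=8<=B[j]=8 take 8 → i++
[i=1,j=2] A[i]=10>B[j]=8 take 8 → j++
[i=1,j=3] A[i]=10<=B[j]=13 take 10 → i++
[i=2,j=3] A[i]=21>B[j]=13 take 13 → j++
[i=2,j=4] A[i]=21>B[j]=16 take 16 → j++
[i=2,j=5] A[i]=21>B[j]=18 take 18 → j++
[i=2,j=6] A[i]=21>B[j]=20 take 20 → j++
[i=2,j=7] A[i]=21<=B[j]=31 take 21 → i++
[i=3,j=7] A[i]=23<=B[j]=31 take 23 → i++

i=4, j=7, merged so far=[1, 5, 8, 8, 10, 13, 16, 18, 20, 21, 23]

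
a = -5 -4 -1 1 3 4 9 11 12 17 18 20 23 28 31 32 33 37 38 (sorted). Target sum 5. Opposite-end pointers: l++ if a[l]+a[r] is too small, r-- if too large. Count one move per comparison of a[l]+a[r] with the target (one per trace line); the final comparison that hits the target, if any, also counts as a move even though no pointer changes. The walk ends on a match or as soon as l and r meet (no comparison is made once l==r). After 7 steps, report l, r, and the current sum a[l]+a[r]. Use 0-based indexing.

l=0, r=11, sum=15

l=0 r=18: -5+38=33 >5, r--
l=0 r=17: -5+37=32 >5, r--
l=0 r=16: -5+33=28 >5, r--
l=0 r=15: -5+32=27 >5, r--
l=0 r=14: -5+31=26 >5, r--
l=0 r=13: -5+28=23 >5, r--
l=0 r=12: -5+23=18 >5, r--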